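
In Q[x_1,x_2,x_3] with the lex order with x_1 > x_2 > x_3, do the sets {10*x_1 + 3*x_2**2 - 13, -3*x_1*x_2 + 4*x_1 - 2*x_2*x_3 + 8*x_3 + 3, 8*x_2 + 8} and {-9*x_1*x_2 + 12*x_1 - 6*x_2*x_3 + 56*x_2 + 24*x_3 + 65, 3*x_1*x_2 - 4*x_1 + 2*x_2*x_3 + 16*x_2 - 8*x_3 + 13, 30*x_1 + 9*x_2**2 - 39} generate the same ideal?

Two ideals are equal iff their reduced Gröbner bases coincide (the reduced basis is unique for a fixed ordering).
Buchberger on the first generating set:
f_1 = 10*x_1 + 3*x_2**2 - 13, LT = x_1.
f_2 = -3*x_1*x_2 + 4*x_1 - 2*x_2*x_3 + 8*x_3 + 3, LT = x_1*x_2.
f_3 = 8*x_2 + 8, LT = x_2.

S(f_1,f_2): lcm = x_1*x_2. S = 4/3*x_1 + 3/10*x_2**3 - 2/3*x_2*x_3 - 13/10*x_2 + 8/3*x_3 + 1.
  leading term x_1: subtract (2/15)·f_1 from 4/3*x_1 + 3/10*x_2**3 - 2/3*x_2*x_3 - 13/10*x_2 + 8/3*x_3 + 1 → 3/10*x_2**3 - 2/5*x_2**2 - 2/3*x_2*x_3 - 13/10*x_2 + 8/3*x_3 + 41/15
  leading term x_2**3: subtract (3/80*x_2**2)·f_3 from 3/10*x_2**3 - 2/5*x_2**2 - 2/3*x_2*x_3 - 13/10*x_2 + 8/3*x_3 + 41/15 → -7/10*x_2**2 - 2/3*x_2*x_3 - 13/10*x_2 + 8/3*x_3 + 41/15
  leading term x_2**2: subtract (-7/80*x_2)·f_3 from -7/10*x_2**2 - 2/3*x_2*x_3 - 13/10*x_2 + 8/3*x_3 + 41/15 → -2/3*x_2*x_3 - 3/5*x_2 + 8/3*x_3 + 41/15
  leading term x_2*x_3: subtract (-1/12*x_3)·f_3 from -2/3*x_2*x_3 - 3/5*x_2 + 8/3*x_3 + 41/15 → -3/5*x_2 + 10/3*x_3 + 41/15
  leading term x_2: subtract (-3/40)·f_3 from -3/5*x_2 + 10/3*x_3 + 41/15 → 10/3*x_3 + 10/3
  leading term x_3: no divisor's leading term divides it; move 10/3*x_3 to the remainder.
  leading term 1: no divisor's leading term divides it; move 10/3 to the remainder.
  remainder 10/3*x_3 + 10/3 ≠ 0; add g_4 = 10/3*x_3 + 10/3 to the basis.

The other S-polynomials (S(f_1,f_3), S(f_2,f_3), S(f_1,g_4), S(f_2,g_4), S(f_3,g_4)) all reduce to 0 modulo the current basis, so we have a Gröbner basis.
Inter-reduce: drop elements whose leading term is divisible by another's, tail-reduce, and make monic.
Reduced Gröbner basis: {x_1 - 1, x_2 + 1, x_3 + 1}.

Buchberger on the second generating set:
h_1 = -9*x_1*x_2 + 12*x_1 - 6*x_2*x_3 + 56*x_2 + 24*x_3 + 65, LT = x_1*x_2.
h_2 = 3*x_1*x_2 - 4*x_1 + 2*x_2*x_3 + 16*x_2 - 8*x_3 + 13, LT = x_1*x_2.
h_3 = 30*x_1 + 9*x_2**2 - 39, LT = x_1.

S(h_1,h_2): lcm = x_1*x_2. S = -104/9*x_2 - 104/9.
  leading term x_2: no divisor's leading term divides it; move -104/9*x_2 to the remainder.
  leading term 1: no divisor's leading term divides it; move -104/9 to the remainder.
  remainder -104/9*x_2 - 104/9 ≠ 0; add k_4 = -104/9*x_2 - 104/9 to the basis.

S(h_1,h_3): lcm = x_1*x_2. S = -4/3*x_1 - 3/10*x_2**3 + 2/3*x_2*x_3 - 443/90*x_2 - 8/3*x_3 - 65/9.
  leading term x_1: subtract (-2/45)·h_3 from -4/3*x_1 - 3/10*x_2**3 + 2/3*x_2*x_3 - 443/90*x_2 - 8/3*x_3 - 65/9 → -3/10*x_2**3 + 2/5*x_2**2 + 2/3*x_2*x_3 - 443/90*x_2 - 8/3*x_3 - 403/45
  leading term x_2**3: subtract (27/1040*x_2**2)·k_4 from -3/10*x_2**3 + 2/5*x_2**2 + 2/3*x_2*x_3 - 443/90*x_2 - 8/3*x_3 - 403/45 → 7/10*x_2**2 + 2/3*x_2*x_3 - 443/90*x_2 - 8/3*x_3 - 403/45
  leading term x_2**2: subtract (-63/1040*x_2)·k_4 from 7/10*x_2**2 + 2/3*x_2*x_3 - 443/90*x_2 - 8/3*x_3 - 403/45 → 2/3*x_2*x_3 - 253/45*x_2 - 8/3*x_3 - 403/45
  leading term x_2*x_3: subtract (-3/52*x_3)·k_4 from 2/3*x_2*x_3 - 253/45*x_2 - 8/3*x_3 - 403/45 → -253/45*x_2 - 10/3*x_3 - 403/45
  leading term x_2: subtract (253/520)·k_4 from -253/45*x_2 - 10/3*x_3 - 403/45 → -10/3*x_3 - 10/3
  leading term x_3: no divisor's leading term divides it; move -10/3*x_3 to the remainder.
  leading term 1: no divisor's leading term divides it; move -10/3 to the remainder.
  remainder -10/3*x_3 - 10/3 ≠ 0; add k_5 = -10/3*x_3 - 10/3 to the basis.

The other S-polynomials (S(h_2,h_3), S(h_1,k_4), S(h_2,k_4), S(h_3,k_4), S(h_1,k_5), S(h_2,k_5), S(h_3,k_5), S(k_4,k_5)) all reduce to 0 modulo the current basis, so we have a Gröbner basis.
Inter-reduce: drop elements whose leading term is divisible by another's, tail-reduce, and make monic.
Reduced Gröbner basis: {x_1 - 1, x_2 + 1, x_3 + 1}.

Same reduced basis, so the two generating sets span the same ideal.

Yes, the ideals are equal.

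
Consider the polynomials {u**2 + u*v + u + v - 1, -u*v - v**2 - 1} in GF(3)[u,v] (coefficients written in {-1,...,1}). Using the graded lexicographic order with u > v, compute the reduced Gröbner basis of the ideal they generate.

G = {u - 1, v - 1}

f_1 = u**2 + u*v + u + v - 1, LT = u**2.
f_2 = -u*v - v**2 - 1, LT = u*v.

S(f_1,f_2): lcm = u**2*v. S = u*v + v**2 - u - v.
  leading term u*v: subtract (-1)·f_2 from u*v + v**2 - u - v → -u - v - 1
  leading term u: no divisor's leading term divides it; move -u to the remainder.
  leading term v: no divisor's leading term divides it; move -v to the remainder.
  leading term 1: no divisor's leading term divides it; move -1 to the remainder.
  remainder -u - v - 1 ≠ 0; add g_3 = -u - v - 1 to the basis.

S(f_1,g_3): lcm = u**2. S = v - 1.
  leading term v: no divisor's leading term divides it; move v to the remainder.
  leading term 1: no divisor's leading term divides it; move -1 to the remainder.
  remainder v - 1 ≠ 0; add g_4 = v - 1 to the basis.

The other S-polynomials (S(f_2,g_3), S(f_1,g_4), S(f_2,g_4), S(g_3,g_4)) all reduce to 0 modulo the current basis, so we have a Gröbner basis.
Inter-reduce: drop elements whose leading term is divisible by another's, tail-reduce, and make monic.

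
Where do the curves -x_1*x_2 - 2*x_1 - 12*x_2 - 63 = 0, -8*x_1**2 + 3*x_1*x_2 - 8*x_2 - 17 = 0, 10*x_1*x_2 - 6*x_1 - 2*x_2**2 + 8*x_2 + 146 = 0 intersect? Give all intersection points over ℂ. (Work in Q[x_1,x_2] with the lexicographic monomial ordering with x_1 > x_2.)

Compute a lex Gröbner basis by Buchberger's algorithm.
f_1 = -x_1*x_2 - 2*x_1 - 12*x_2 - 63, LT = x_1*x_2.
f_2 = -8*x_1**2 + 3*x_1*x_2 - 8*x_2 - 17, LT = x_1**2.
f_3 = 10*x_1*x_2 - 6*x_1 - 2*x_2**2 + 8*x_2 + 146, LT = x_1*x_2.

S(f_1,f_2): lcm = x_1**2*x_2. S = 2*x_1**2 + 3/8*x_1*x_2**2 + 12*x_1*x_2 + 63*x_1 - x_2**2 - 17/8*x_2.
  leading term x_1**2: subtract (-1/4)·f_2 from 2*x_1**2 + 3/8*x_1*x_2**2 + 12*x_1*x_2 + 63*x_1 - x_2**2 - 17/8*x_2 → 3/8*x_1*x_2**2 + 51/4*x_1*x_2 + 63*x_1 - x_2**2 - 33/8*x_2 - 17/4
  leading term x_1*x_2**2: subtract (-3/8*x_2)·f_1 from 3/8*x_1*x_2**2 + 51/4*x_1*x_2 + 63*x_1 - x_2**2 - 33/8*x_2 - 17/4 → 12*x_1*x_2 + 63*x_1 - 11/2*x_2**2 - 111/4*x_2 - 17/4
  leading term x_1*x_2: subtract (-12)·f_1 from 12*x_1*x_2 + 63*x_1 - 11/2*x_2**2 - 111/4*x_2 - 17/4 → 39*x_1 - 11/2*x_2**2 - 687/4*x_2 - 3041/4
  leading term x_1: no divisor's leading term divides it; move 39*x_1 to the remainder.
  leading term x_2**2: no divisor's leading term divides it; move -11/2*x_2**2 to the remainder.
  leading term x_2: no divisor's leading term divides it; move -687/4*x_2 to the remainder.
  leading term 1: no divisor's leading term divides it; move -3041/4 to the remainder.
  remainder 39*x_1 - 11/2*x_2**2 - 687/4*x_2 - 3041/4 ≠ 0; add h_4 = 39*x_1 - 11/2*x_2**2 - 687/4*x_2 - 3041/4 to the basis.

S(f_1,f_3): lcm = x_1*x_2. S = 13/5*x_1 + 1/5*x_2**2 + 56/5*x_2 + 242/5.
  leading term x_1: subtract (1/15)·h_4 from 13/5*x_1 + 1/5*x_2**2 + 56/5*x_2 + 242/5 → 17/30*x_2**2 + 453/20*x_2 + 1189/12
  leading term x_2**2: no divisor's leading term divides it; move 17/30*x_2**2 to the remainder.
  leading term x_2: no divisor's leading term divides it; move 453/20*x_2 to the remainder.
  leading term 1: no divisor's leading term divides it; move 1189/12 to the remainder.
  remainder 17/30*x_2**2 + 453/20*x_2 + 1189/12 ≠ 0; add h_5 = 17/30*x_2**2 + 453/20*x_2 + 1189/12 to the basis.

S(f_2,f_3): lcm = x_1**2*x_2. S = 3/5*x_1**2 - 7/40*x_1*x_2**2 - 4/5*x_1*x_2 - 73/5*x_1 + x_2**2 + 17/8*x_2.
  leading term x_1**2: subtract (-3/40)·f_2 from 3/5*x_1**2 - 7/40*x_1*x_2**2 - 4/5*x_1*x_2 - 73/5*x_1 + x_2**2 + 17/8*x_2 → -7/40*x_1*x_2**2 - 23/40*x_1*x_2 - 73/5*x_1 + x_2**2 + 61/40*x_2 - 51/40
  leading term x_1*x_2**2: subtract (7/40*x_2)·f_1 from -7/40*x_1*x_2**2 - 23/40*x_1*x_2 - 73/5*x_1 + x_2**2 + 61/40*x_2 - 51/40 → -9/40*x_1*x_2 - 73/5*x_1 + 31/10*x_2**2 + 251/20*x_2 - 51/40
  leading term x_1*x_2: subtract (9/40)·f_1 from -9/40*x_1*x_2 - 73/5*x_1 + 31/10*x_2**2 + 251/20*x_2 - 51/40 → -283/20*x_1 + 31/10*x_2**2 + 61/4*x_2 + 129/10
  leading term x_1: subtract (-283/780)·h_4 from -283/20*x_1 + 31/10*x_2**2 + 61/4*x_2 + 129/10 → 1723/1560*x_2**2 - 48947/1040*x_2 - 164071/624
  leading term x_2**2: subtract (1723/884)·h_5 from 1723/1560*x_2**2 - 48947/1040*x_2 - 164071/624 → -806309/8840*x_2 - 806309/1768
  leading term x_2: no divisor's leading term divides it; move -806309/8840*x_2 to the remainder.
  leading term 1: no divisor's leading term divides it; move -806309/1768 to the remainder.
  remainder -806309/8840*x_2 - 806309/1768 ≠ 0; add h_6 = -806309/8840*x_2 - 806309/1768 to the basis.

The other S-polynomials (S(f_1,h_4), S(f_2,h_4), S(f_3,h_4), S(f_1,h_5), S(f_2,h_5), S(f_3,h_5), S(h_4,h_5), S(f_1,h_6), S(f_2,h_6), S(f_3,h_6), S(h_4,h_6), S(h_5,h_6)) all reduce to 0 modulo the current basis, so we have a Gröbner basis.
Inter-reduce: drop elements whose leading term is divisible by another's, tail-reduce, and make monic.
Reduced Gröbner basis: {x_1 - 1, x_2 + 5}.

The lex basis is triangular: the last element involves only x_2. Solving x_2 + 5 = 0 gives x_2 ∈ {-5}; substituting each value into the earlier elements determines the remaining variables.
  x_2 = -5: the earlier basis element becomes x_1 - 1 = 0, giving x_1 = 1 — point (1, -5).

{(1, -5)}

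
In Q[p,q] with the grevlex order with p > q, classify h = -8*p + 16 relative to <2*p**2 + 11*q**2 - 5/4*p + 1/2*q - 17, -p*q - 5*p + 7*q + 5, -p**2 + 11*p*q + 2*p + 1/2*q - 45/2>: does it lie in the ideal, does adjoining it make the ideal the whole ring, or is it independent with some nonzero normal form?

-8*p + 16 lies in I (it reduces to 0).

First compute the reduced Gröbner basis of I by Buchberger's algorithm.
f_1 = 2*p**2 + 11*q**2 - 5/4*p + 1/2*q - 17, LT = p**2.
f_2 = -p*q - 5*p + 7*q + 5, LT = p*q.
f_3 = -p**2 + 11*p*q + 2*p + 1/2*q - 45/2, LT = p**2.

S(f_1,f_2): lcm = p**2*q. S = 11/2*q**3 - 5*p**2 + 51/8*p*q + 1/4*q**2 + 5*p - 17/2*q.
  leading term q**3: no divisor's leading term divides it; move 11/2*q**3 to the remainder.
  leading term p**2: subtract (-5/2)·f_1 from -5*p**2 + 51/8*p*q + 1/4*q**2 + 5*p - 17/2*q → 51/8*p*q + 111/4*q**2 + 15/8*p - 29/4*q - 85/2
  leading term p*q: subtract (-51/8)·f_2 from 51/8*p*q + 111/4*q**2 + 15/8*p - 29/4*q - 85/2 → 111/4*q**2 - 30*p + 299/8*q - 85/8
  leading term q**2: no divisor's leading term divides it; move 111/4*q**2 to the remainder.
  leading term p: no divisor's leading term divides it; move -30*p to the remainder.
  leading term q: no divisor's leading term divides it; move 299/8*q to the remainder.
  leading term 1: no divisor's leading term divides it; move -85/8 to the remainder.
  remainder 11/2*q**3 + 111/4*q**2 - 30*p + 299/8*q - 85/8 ≠ 0; add k_4 = 11/2*q**3 + 111/4*q**2 - 30*p + 299/8*q - 85/8 to the basis.

S(f_1,f_3): lcm = p**2. S = 11*p*q + 11/2*q**2 + 11/8*p + 3/4*q - 31.
  leading term p*q: subtract (-11)·f_2 from 11*p*q + 11/2*q**2 + 11/8*p + 3/4*q - 31 → 11/2*q**2 - 429/8*p + 311/4*q + 24
  leading term q**2: no divisor's leading term divides it; move 11/2*q**2 to the remainder.
  leading term p: no divisor's leading term divides it; move -429/8*p to the remainder.
  leading term q: no divisor's leading term divides it; move 311/4*q to the remainder.
  leading term 1: no divisor's leading term divides it; move 24 to the remainder.
  remainder 11/2*q**2 - 429/8*p + 311/4*q + 24 ≠ 0; add k_5 = 11/2*q**2 - 429/8*p + 311/4*q + 24 to the basis.

S(f_2,f_3): lcm = p**2*q. S = 11*p*q**2 + 5*p**2 - 5*p*q + 1/2*q**2 - 5*p - 45/2*q.
  leading term p*q**2: subtract (-11*q)·f_2 from 11*p*q**2 + 5*p**2 - 5*p*q + 1/2*q**2 - 5*p - 45/2*q → 5*p**2 - 60*p*q + 155/2*q**2 - 5*p + 65/2*q
  leading term p**2: subtract (5/2)·f_1 from 5*p**2 - 60*p*q + 155/2*q**2 - 5*p + 65/2*q → -60*p*q + 50*q**2 - 15/8*p + 125/4*q + 85/2
  leading term p*q: subtract (60)·f_2 from -60*p*q + 50*q**2 - 15/8*p + 125/4*q + 85/2 → 50*q**2 + 2385/8*p - 1555/4*q - 515/2
  leading term q**2: subtract (100/11)·k_5 from 50*q**2 + 2385/8*p - 1555/4*q - 515/2 → 6285/8*p - 48205/44*q - 10465/22
  leading term p: no divisor's leading term divides it; move 6285/8*p to the remainder.
  leading term q: no divisor's leading term divides it; move -48205/44*q to the remainder.
  leading term 1: no divisor's leading term divides it; move -10465/22 to the remainder.
  remainder 6285/8*p - 48205/44*q - 10465/22 ≠ 0; add k_6 = 6285/8*p - 48205/44*q - 10465/22 to the basis.

S(f_2,k_5): lcm = p*q**2. S = 39/4*p**2 - 201/22*p*q - 7*q**2 - 48/11*p - 5*q.
  leading term p**2: subtract (39/8)·f_1 from 39/4*p**2 - 201/22*p*q - 7*q**2 - 48/11*p - 5*q → -201/22*p*q - 485/8*q**2 + 609/352*p - 119/16*q + 663/8
  leading term p*q: subtract (201/22)·f_2 from -201/22*p*q - 485/8*q**2 + 609/352*p - 119/16*q + 663/8 → -485/8*q**2 + 16689/352*p - 12565/176*q + 3273/88
  leading term q**2: subtract (-485/44)·k_5 from -485/8*q**2 + 16689/352*p - 12565/176*q + 3273/88 → -11961/22*p + 6285/8*q + 26553/88
  leading term p: subtract (-15948/23045)·k_6 from -11961/22*p + 6285/8*q + 26553/88 → 11133879/405592*q - 11133879/405592
  leading term q: no divisor's leading term divides it; move 11133879/405592*q to the remainder.
  leading term 1: no divisor's leading term divides it; move -11133879/405592 to the remainder.
  remainder 11133879/405592*q - 11133879/405592 ≠ 0; add k_7 = 11133879/405592*q - 11133879/405592 to the basis.

The other S-polynomials (S(f_1,k_4), S(f_2,k_4), S(f_3,k_4), S(f_1,k_5), S(f_3,k_5), S(k_4,k_5), S(f_1,k_6), S(f_2,k_6), S(f_3,k_6), S(k_4,k_6), S(k_5,k_6), S(f_1,k_7), S(f_2,k_7), S(f_3,k_7), S(k_4,k_7), S(k_5,k_7), S(k_6,k_7)) all reduce to 0 modulo the current basis, so we have a Gröbner basis.
Inter-reduce: drop elements whose leading term is divisible by another's, tail-reduce, and make monic.
Reduced Gröbner basis: {p - 2, q - 1}.
Label its elements g_1 = p - 2, g_2 = q - 1.

Reduce h = -8*p + 16 modulo G:
  leading term p: subtract (-8)·g_1 from -8*p + 16 → 0
  normal form = 0.
Since the normal form is 0, h ∈ I.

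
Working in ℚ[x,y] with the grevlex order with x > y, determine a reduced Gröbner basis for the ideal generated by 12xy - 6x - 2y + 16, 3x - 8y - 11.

G = {y² + 13/16y - 3/16, x - 8/3y - 11/3}

f_1 = 12xy - 6x - 2y + 16, LT = xy.
f_2 = 3x - 8y - 11, LT = x.

S(f_1,f_2): lcm = xy. S = 8/3y² - ½x + 7/2y + 4/3.
  reduce S modulo (f_1, f_2):
  remainder 8/3y² + 13/6y - ½ ≠ 0; add g_3 = 8/3y² + 13/6y - ½ to the basis.

The other S-polynomials (S(f_1,g_3), S(f_2,g_3)) all reduce to 0 modulo the current basis, so we have a Gröbner basis.
Inter-reduce: drop elements whose leading term is divisible by another's, tail-reduce, and make monic.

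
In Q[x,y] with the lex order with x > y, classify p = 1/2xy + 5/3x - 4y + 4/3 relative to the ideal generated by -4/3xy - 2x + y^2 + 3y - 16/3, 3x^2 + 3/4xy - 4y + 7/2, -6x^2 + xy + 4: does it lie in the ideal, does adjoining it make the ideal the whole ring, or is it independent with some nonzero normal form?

First compute the reduced Gröbner basis of I by Buchberger's algorithm.
f_1 = -4/3xy - 2x + y^2 + 3y - 16/3, LT = xy.
f_2 = 3x^2 + 3/4xy - 4y + 7/2, LT = x^2.
f_3 = -6x^2 + xy + 4, LT = x^2.

S(f_1,f_2): lcm = x^2y. S = 3/2x^2 - xy^2 - 9/4xy + 4x + 4/3y^2 - 7/6y.
  reduce S modulo (f_1, f_2, f_3):
  remainder 91/16x - 3/4y^3 - 169/96y^2 + 221/96y + 11/4 ≠ 0; add h_4 = 91/16x - 3/4y^3 - 169/96y^2 + 221/96y + 11/4 to the basis.

S(f_1,f_3): lcm = x^2y. S = 3/2x^2 - 7/12xy^2 - 9/4xy + 4x + 2/3y.
  reduce S modulo (f_1, f_2, f_3, h_4):
  remainder 635/1456y^3 - 193/336y^2 - 34/21y + 745/364 ≠ 0; add h_5 = 635/1456y^3 - 193/336y^2 - 34/21y + 745/364 to the basis.

S(f_2,f_3): lcm = x^2. S = 5/12xy - 4/3y + 11/6.
  reduce S modulo (f_1, f_2, f_3, h_4, h_5):
  remainder 4/381y^2 - 57/127y + 326/381 ≠ 0; add h_6 = 4/381y^2 - 57/127y + 326/381 to the basis.

S(f_1,h_4): lcm = xy. S = 3/2x + 12/91y^4 + 13/42y^3 - 97/84y^2 - 995/364y + 4.
  reduce S modulo (f_1, f_2, f_3, h_4, h_5, h_6):
  remainder 809302/28575y - 1618604/28575 ≠ 0; add h_7 = 809302/28575y - 1618604/28575 to the basis.

The other S-polynomials (S(f_2,h_4), S(f_3,h_4), S(f_1,h_5), S(f_2,h_5), S(f_3,h_5), S(h_4,h_5), S(f_1,h_6), S(f_2,h_6), S(f_3,h_6), S(h_4,h_6), S(h_5,h_6), S(f_1,h_7), S(f_2,h_7), S(f_3,h_7), S(h_4,h_7), S(h_5,h_7), S(h_6,h_7)) all reduce to 0 modulo the current basis, so we have a Gröbner basis.
Inter-reduce: drop elements whose leading term is divisible by another's, tail-reduce, and make monic.
Reduced Gröbner basis: {x - 1, y - 2}.
Label its elements g_1 = x - 1, g_2 = y - 2.

Reduce p = 1/2xy + 5/3x - 4y + 4/3 modulo G:
  leading term xy: subtract (1/2y)·g_1 from 1/2xy + 5/3x - 4y + 4/3 → 5/3x - 7/2y + 4/3
  leading term x: subtract (5/3)·g_1 from 5/3x - 7/2y + 4/3 → -7/2y + 3
  leading term y: subtract (-7/2)·g_2 from -7/2y + 3 → -4
  leading term 1: no divisor's leading term divides it; move -4 to the remainder.
  normal form = -4.
The normal form is nonzero, so p ∉ I. Since p minus its normal form lies in I, I + (p) = I + (r) where r = -4; decide whether this ideal is the whole ring.
Here r = -4 is a nonzero constant, hence a unit: 1 ∈ I + (p), the Gröbner basis of I + (p) is {1}, and the enlarged system has no common solution — adjoining p is inconsistent.

Ideal membership is decidable via reduction modulo a Gröbner basis.

Adjoining 1/2xy + 5/3x - 4y + 4/3 makes the ideal the whole ring: the system is inconsistent.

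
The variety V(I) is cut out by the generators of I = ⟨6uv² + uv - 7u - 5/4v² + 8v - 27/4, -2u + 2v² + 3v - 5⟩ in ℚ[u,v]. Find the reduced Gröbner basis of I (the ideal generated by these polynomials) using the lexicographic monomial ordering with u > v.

This is the nonlinear analogue of row-reducing a linear system.

f_1 = 6uv² + uv - 7u - 5/4v² + 8v - 27/4, LT = uv².
f_2 = -2u + 2v² + 3v - 5, LT = u.

S(f_1,f_2): lcm = uv². S = ⅙uv - 7/6u + v⁴ + 3/2v³ - 65/24v² + 4/3v - 9/8.
  reduce S modulo (f_1, f_2):
  remainder v⁴ + 5/3v³ - 29/8v² - ⅚v + 43/24 ≠ 0; add g_3 = v⁴ + 5/3v³ - 29/8v² - ⅚v + 43/24 to the basis.

The other S-polynomials (S(f_1,g_3), S(f_2,g_3)) all reduce to 0 modulo the current basis, so we have a Gröbner basis.
Inter-reduce: drop elements whose leading term is divisible by another's, tail-reduce, and make monic.

G = {u - v² - 3/2v + 5/2, v⁴ + 5/3v³ - 29/8v² - ⅚v + 43/24}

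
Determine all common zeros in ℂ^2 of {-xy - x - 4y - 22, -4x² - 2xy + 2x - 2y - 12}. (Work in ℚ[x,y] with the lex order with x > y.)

Compute a lex Gröbner basis by Buchberger's algorithm.
f_1 = -xy - x - 4y - 22, LT = xy.
f_2 = -4x² - 2xy + 2x - 2y - 12, LT = x².

S(f_1,f_2): lcm = x²y. S = x² - ½xy² + 9/2xy + 22x - ½y² - 3y.
  reduce S modulo (f_1, f_2):
  remainder 18x + 3/2y² - 21/2y - 102 ≠ 0; add h_3 = 18x + 3/2y² - 21/2y - 102 to the basis.

S(f_1,h_3): lcm = xy. S = x - 1/12y³ + 7/12y² + 29/3y + 22.
  reduce S modulo (f_1, f_2, h_3):
  remainder -1/12y³ + ½y² + 41/4y + 83/3 ≠ 0; add h_4 = -1/12y³ + ½y² + 41/4y + 83/3 to the basis.

The other S-polynomials (S(f_2,h_3), S(f_1,h_4), S(f_2,h_4), S(h_3,h_4)) all reduce to 0 modulo the current basis, so we have a Gröbner basis.
Inter-reduce: drop elements whose leading term is divisible by another's, tail-reduce, and make monic.
Reduced Gröbner basis: {x + 1/12y² - 7/12y - 17/3, y³ - 6y² - 123y - 332}.

Elimination: the polynomial y³ - 6y² - 123y - 332 lies in the elimination ideal for y, so y ∈ {-4, 5 - 6*sqrt(3), 5 + 6*sqrt(3)}. For each such y, the remaining basis elements (now univariate) give the rest of the solution.
  y = -4: the earlier basis element becomes x - 2 = 0, giving x = 2 — point (2, -4).
  y = 5 - 6*sqrt(3): the earlier basis element becomes x - 3*sqrt(3)/2 + 5/2 = 0, giving x = -5/2 + 3*sqrt(3)/2 — point (-5/2 + 3*sqrt(3)/2, 5 - 6*sqrt(3)).
  y = 5 + 6*sqrt(3): the earlier basis element becomes x + 5/2 + 3*sqrt(3)/2 = 0, giving x = -3*sqrt(3)/2 - 5/2 — point (-3*sqrt(3)/2 - 5/2, 5 + 6*sqrt(3)).

{(2, -4), (-5/2 + 3*sqrt(3)/2, 5 - 6*sqrt(3)), (-3*sqrt(3)/2 - 5/2, 5 + 6*sqrt(3))}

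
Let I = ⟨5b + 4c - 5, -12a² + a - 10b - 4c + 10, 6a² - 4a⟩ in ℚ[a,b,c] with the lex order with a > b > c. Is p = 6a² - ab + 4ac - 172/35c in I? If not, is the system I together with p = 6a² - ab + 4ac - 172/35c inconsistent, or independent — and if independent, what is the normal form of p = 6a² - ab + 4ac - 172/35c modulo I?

First compute the reduced Gröbner basis of I by Buchberger's algorithm.
f_1 = 5b + 4c - 5, LT = b.
f_2 = -12a² + a - 10b - 4c + 10, LT = a².
f_3 = 6a² - 4a, LT = a².

S(f_2,f_3): lcm = a². S = 7/12a + ⅚b + ⅓c - ⅚.
  leading term a: no divisor's leading term divides it; move 7/12a to the remainder.
  leading term b: subtract (⅙)·f_1 from ⅚b + ⅓c - ⅚ → -⅓c
  leading term c: no divisor's leading term divides it; move -⅓c to the remainder.
  remainder 7/12a - ⅓c ≠ 0; add h_4 = 7/12a - ⅓c to the basis.

S(f_2,h_4): lcm = a². S = 4/7ac - 1/12a + ⅚b + ⅓c - ⅚.
  leading term ac: subtract (48/49c)·h_4 from 4/7ac - 1/12a + ⅚b + ⅓c - ⅚ → -1/12a + ⅚b + 16/49c² + ⅓c - ⅚
  leading term a: subtract (-1/7)·h_4 from -1/12a + ⅚b + 16/49c² + ⅓c - ⅚ → ⅚b + 16/49c² + 2/7c - ⅚
  leading term b: subtract (⅙)·f_1 from ⅚b + 16/49c² + 2/7c - ⅚ → 16/49c² - 8/21c
  leading term c²: no divisor's leading term divides it; move 16/49c² to the remainder.
  leading term c: no divisor's leading term divides it; move -8/21c to the remainder.
  remainder 16/49c² - 8/21c ≠ 0; add h_5 = 16/49c² - 8/21c to the basis.

The other S-polynomials (S(f_1,f_2), S(f_1,f_3), S(f_1,h_4), S(f_3,h_4), S(f_1,h_5), S(f_2,h_5), S(f_3,h_5), S(h_4,h_5)) all reduce to 0 modulo the current basis, so we have a Gröbner basis.
Inter-reduce: drop elements whose leading term is divisible by another's, tail-reduce, and make monic.
Reduced Gröbner basis: {a - 4/7c, b + ⅘c - 1, c² - 7/6c}.
Label its elements g_1 = a - 4/7c, g_2 = b + ⅘c - 1, g_3 = c² - 7/6c.

Reduce p = 6a² - ab + 4ac - 172/35c modulo G:
  leading term a²: subtract (6a)·g_1 from 6a² - ab + 4ac - 172/35c → -ab + 52/7ac - 172/35c
  leading term ab: subtract (-b)·g_1 from -ab + 52/7ac - 172/35c → 52/7ac - 4/7bc - 172/35c
  leading term ac: subtract (52/7c)·g_1 from 52/7ac - 4/7bc - 172/35c → -4/7bc + 208/49c² - 172/35c
  leading term bc: subtract (-4/7c)·g_2 from -4/7bc + 208/49c² - 172/35c → 1152/245c² - 192/35c
  leading term c²: subtract (1152/245)·g_3 from 1152/245c² - 192/35c → 0
  normal form = 0.
Since the normal form is 0, p ∈ I.

6a² - ab + 4ac - 172/35c lies in I (it reduces to 0).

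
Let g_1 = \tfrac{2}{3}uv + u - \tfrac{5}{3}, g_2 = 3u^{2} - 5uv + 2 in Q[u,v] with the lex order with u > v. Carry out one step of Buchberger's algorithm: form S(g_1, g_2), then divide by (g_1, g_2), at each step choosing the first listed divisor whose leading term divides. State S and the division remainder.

lcm(LM(g_1), LM(g_2)) = u^{2}v.
S = (lcm/LT(g_1))·g_1 − (lcm/LT(g_2))·g_2 = \tfrac{3}{2}u^{2} + \tfrac{5}{3}uv^{2} - \tfrac{5}{2}u - \tfrac{2}{3}v.
Reduce S modulo (g_1, g_2) in that order:
  leading term u^{2}: subtract (\tfrac{1}{2})·g_2 from \tfrac{3}{2}u^{2} + \tfrac{5}{3}uv^{2} - \tfrac{5}{2}u - \tfrac{2}{3}v → \tfrac{5}{3}uv^{2} + \tfrac{5}{2}uv - \tfrac{5}{2}u - \tfrac{2}{3}v - 1
  leading term uv^{2}: subtract (\tfrac{5}{2}v)·g_1 from \tfrac{5}{3}uv^{2} + \tfrac{5}{2}uv - \tfrac{5}{2}u - \tfrac{2}{3}v - 1 → -\tfrac{5}{2}u + \tfrac{7}{2}v - 1
  leading term u: no divisor's leading term divides it; move -\tfrac{5}{2}u to the remainder.
  leading term v: no divisor's leading term divides it; move \tfrac{7}{2}v to the remainder.
  leading term 1: no divisor's leading term divides it; move -1 to the remainder.
The remainder -\tfrac{5}{2}u + \tfrac{7}{2}v - 1 is nonzero, so it would be added as the next basis element.

S(g_1, g_2) = \tfrac{3}{2}u^{2} + \tfrac{5}{3}uv^{2} - \tfrac{5}{2}u - \tfrac{2}{3}v; remainder on division = -\tfrac{5}{2}u + \tfrac{7}{2}v - 1.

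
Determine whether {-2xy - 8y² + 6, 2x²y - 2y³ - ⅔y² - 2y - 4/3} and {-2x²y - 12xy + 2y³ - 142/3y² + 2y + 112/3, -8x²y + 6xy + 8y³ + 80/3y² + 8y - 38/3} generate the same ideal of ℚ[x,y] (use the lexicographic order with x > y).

Yes, the ideals are equal.

For a fixed monomial order, each ideal has a unique reduced Gröbner basis; comparing bases decides equality.
Buchberger on the first generating set:
f_1 = -2xy - 8y² + 6, LT = xy.
f_2 = 2x²y - 2y³ - ⅔y² - 2y - 4/3, LT = x²y.

S(f_1,f_2): lcm = x²y. S = 4xy² - 3x + y³ + ⅓y² + y + ⅔.
  reduce S modulo (f_1, f_2):
  remainder -3x - 15y³ + ⅓y² + 13y + ⅔ ≠ 0; add g_3 = -3x - 15y³ + ⅓y² + 13y + ⅔ to the basis.

S(f_1,g_3): lcm = xy. S = -5y⁴ + 1/9y³ + 25/3y² + 2/9y - 3.
  reduce S modulo (f_1, f_2, g_3):
  remainder -5y⁴ + 1/9y³ + 25/3y² + 2/9y - 3 ≠ 0; add g_4 = -5y⁴ + 1/9y³ + 25/3y² + 2/9y - 3 to the basis.

The other S-polynomials (S(f_2,g_3), S(f_1,g_4), S(f_2,g_4), S(g_3,g_4)) all reduce to 0 modulo the current basis, so we have a Gröbner basis.
Inter-reduce: drop elements whose leading term is divisible by another's, tail-reduce, and make monic.
Reduced Gröbner basis: {x + 5y³ - 1/9y² - 13/3y - 2/9, y⁴ - 1/45y³ - 5/3y² - 2/45y + ⅗}.

Buchberger on the second generating set:
h_1 = -2x²y - 12xy + 2y³ - 142/3y² + 2y + 112/3, LT = x²y.
h_2 = -8x²y + 6xy + 8y³ + 80/3y² + 8y - 38/3, LT = x²y.

S(h_1,h_2): lcm = x²y. S = 27/4xy + 27y² - 81/4.
  reduce S modulo (h_1, h_2):
  remainder 27/4xy + 27y² - 81/4 ≠ 0; add k_3 = 27/4xy + 27y² - 81/4 to the basis.

S(h_1,k_3): lcm = x²y. S = -4xy² + 6xy + 3x - y³ + 71/3y² - y - 56/3.
  reduce S modulo (h_1, h_2, k_3):
  remainder 3x + 15y³ - ⅓y² - 13y - ⅔ ≠ 0; add k_4 = 3x + 15y³ - ⅓y² - 13y - ⅔ to the basis.

S(h_1,k_4): lcm = x²y. S = -5xy⁴ + 1/9xy³ + 13/3xy² + 56/9xy - y³ + 71/3y² - y - 56/3.
  reduce S modulo (h_1, h_2, k_3, k_4):
  remainder 20y⁵ - 4/9y⁴ - 100/3y³ - 8/9y² + 12y ≠ 0; add k_5 = 20y⁵ - 4/9y⁴ - 100/3y³ - 8/9y² + 12y to the basis.

S(k_3,k_4): lcm = xy. S = -5y⁴ + 1/9y³ + 25/3y² + 2/9y - 3.
  reduce S modulo (h_1, h_2, k_3, k_4, k_5):
  remainder -5y⁴ + 1/9y³ + 25/3y² + 2/9y - 3 ≠ 0; add k_6 = -5y⁴ + 1/9y³ + 25/3y² + 2/9y - 3 to the basis.

The other S-polynomials (S(h_2,k_3), S(h_2,k_4), S(h_1,k_5), S(h_2,k_5), S(k_3,k_5), S(k_4,k_5), S(h_1,k_6), S(h_2,k_6), S(k_3,k_6), S(k_4,k_6), S(k_5,k_6)) all reduce to 0 modulo the current basis, so we have a Gröbner basis.
Inter-reduce: drop elements whose leading term is divisible by another's, tail-reduce, and make monic.
Reduced Gröbner basis: {x + 5y³ - 1/9y² - 13/3y - 2/9, y⁴ - 1/45y³ - 5/3y² - 2/45y + ⅗}.

These coincide, so the ideals are equal.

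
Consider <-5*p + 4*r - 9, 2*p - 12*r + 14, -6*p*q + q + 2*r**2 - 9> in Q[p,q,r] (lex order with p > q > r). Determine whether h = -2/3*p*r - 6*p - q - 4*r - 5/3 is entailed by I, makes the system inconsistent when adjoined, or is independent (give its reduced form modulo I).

First compute the reduced Gröbner basis of I by Buchberger's algorithm.
f_1 = -5*p + 4*r - 9, LT = p.
f_2 = 2*p - 12*r + 14, LT = p.
f_3 = -6*p*q + q + 2*r**2 - 9, LT = p*q.

S(f_1,f_2): lcm = p. S = 26/5*r - 26/5.
  leading term r: no divisor's leading term divides it; move 26/5*r to the remainder.
  leading term 1: no divisor's leading term divides it; move -26/5 to the remainder.
  remainder 26/5*r - 26/5 ≠ 0; add k_4 = 26/5*r - 26/5 to the basis.

S(f_1,f_3): lcm = p*q. S = -4/5*q*r + 59/30*q + 1/3*r**2 - 3/2.
  leading term q*r: subtract (-2/13*q)·k_4 from -4/5*q*r + 59/30*q + 1/3*r**2 - 3/2 → 7/6*q + 1/3*r**2 - 3/2
  leading term q: no divisor's leading term divides it; move 7/6*q to the remainder.
  leading term r**2: subtract (5/78*r)·k_4 from 1/3*r**2 - 3/2 → 1/3*r - 3/2
  leading term r: subtract (5/78)·k_4 from 1/3*r - 3/2 → -7/6
  leading term 1: no divisor's leading term divides it; move -7/6 to the remainder.
  remainder 7/6*q - 7/6 ≠ 0; add k_5 = 7/6*q - 7/6 to the basis.

The other S-polynomials (S(f_2,f_3), S(f_1,k_4), S(f_2,k_4), S(f_3,k_4), S(f_1,k_5), S(f_2,k_5), S(f_3,k_5), S(k_4,k_5)) all reduce to 0 modulo the current basis, so we have a Gröbner basis.
Inter-reduce: drop elements whose leading term is divisible by another's, tail-reduce, and make monic.
Reduced Gröbner basis: {p + 1, q - 1, r - 1}.
Label its elements g_1 = p + 1, g_2 = q - 1, g_3 = r - 1.

Reduce h = -2/3*p*r - 6*p - q - 4*r - 5/3 modulo G:
  leading term p*r: subtract (-2/3*r)·g_1 from -2/3*p*r - 6*p - q - 4*r - 5/3 → -6*p - q - 10/3*r - 5/3
  leading term p: subtract (-6)·g_1 from -6*p - q - 10/3*r - 5/3 → -q - 10/3*r + 13/3
  leading term q: subtract (-1)·g_2 from -q - 10/3*r + 13/3 → -10/3*r + 10/3
  leading term r: subtract (-10/3)·g_3 from -10/3*r + 10/3 → 0
  normal form = 0.
Since the normal form is 0, h ∈ I.

-2/3*p*r - 6*p - q - 4*r - 5/3 lies in I (it reduces to 0).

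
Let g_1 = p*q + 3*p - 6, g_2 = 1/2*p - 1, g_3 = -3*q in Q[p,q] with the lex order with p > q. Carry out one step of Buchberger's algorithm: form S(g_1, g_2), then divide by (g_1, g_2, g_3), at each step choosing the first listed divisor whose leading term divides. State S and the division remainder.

lcm(LM(g_1), LM(g_2)) = p*q.
S = (lcm/LT(g_1))·g_1 − (lcm/LT(g_2))·g_2 = 3*p + 2*q - 6.
Reduce S modulo (g_1, g_2, g_3) in that order:
  leading term p: subtract (6)·g_2 from 3*p + 2*q - 6 → 2*q
  leading term q: subtract (-2/3)·g_3 from 2*q → 0
The remainder is 0, so this S-polynomial contributes no new basis element.
An S-polynomial is built so that the two leading terms cancel; whether anything survives reduction is exactly the Gröbner-basis criterion.

S(g_1, g_2) = 3*p + 2*q - 6; remainder on division = 0.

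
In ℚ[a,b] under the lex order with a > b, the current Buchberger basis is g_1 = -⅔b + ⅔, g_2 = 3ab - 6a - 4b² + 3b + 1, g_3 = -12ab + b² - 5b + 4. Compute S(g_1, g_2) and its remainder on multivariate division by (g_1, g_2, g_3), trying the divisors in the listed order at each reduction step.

lcm(LM(g_1), LM(g_2)) = ab.
S = (lcm/LT(g_1))·g_1 − (lcm/LT(g_2))·g_2 = a + 4/3b² - b - ⅓.
Reduce S modulo (g_1, g_2, g_3) in that order:
  leading term a: no divisor's leading term divides it; move a to the remainder.
  leading term b²: subtract (-2b)·g_1 from 4/3b² - b - ⅓ → ⅓b - ⅓
  leading term b: subtract (-½)·g_1 from ⅓b - ⅓ → 0
The remainder a is nonzero, so it would be added as the next basis element.
This is the inner loop of Buchberger's algorithm — each nonzero remainder becomes a new basis element.

S(g_1, g_2) = a + 4/3b² - b - ⅓; remainder on division = a.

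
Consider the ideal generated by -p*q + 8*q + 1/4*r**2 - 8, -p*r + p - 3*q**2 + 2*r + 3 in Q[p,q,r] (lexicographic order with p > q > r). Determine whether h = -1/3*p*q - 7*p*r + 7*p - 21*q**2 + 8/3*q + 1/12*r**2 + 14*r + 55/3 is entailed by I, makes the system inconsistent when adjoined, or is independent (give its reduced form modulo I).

First compute the reduced Gröbner basis of I by Buchberger's algorithm.
f_1 = -p*q + 8*q + 1/4*r**2 - 8, LT = p*q.
f_2 = -p*r + p - 3*q**2 + 2*r + 3, LT = p*r.

S(f_1,f_2): lcm = p*q*r. S = p*q - 3*q**3 - 6*q*r + 3*q - 1/4*r**3 + 8*r.
  leading term p*q: subtract (-1)·f_1 from p*q - 3*q**3 - 6*q*r + 3*q - 1/4*r**3 + 8*r → -3*q**3 - 6*q*r + 11*q - 1/4*r**3 + 1/4*r**2 + 8*r - 8
  leading term q**3: no divisor's leading term divides it; move -3*q**3 to the remainder.
  leading term q*r: no divisor's leading term divides it; move -6*q*r to the remainder.
  leading term q: no divisor's leading term divides it; move 11*q to the remainder.
  leading term r**3: no divisor's leading term divides it; move -1/4*r**3 to the remainder.
  leading term r**2: no divisor's leading term divides it; move 1/4*r**2 to the remainder.
  leading term r: no divisor's leading term divides it; move 8*r to the remainder.
  leading term 1: no divisor's leading term divides it; move -8 to the remainder.
  remainder -3*q**3 - 6*q*r + 11*q - 1/4*r**3 + 1/4*r**2 + 8*r - 8 ≠ 0; add k_3 = -3*q**3 - 6*q*r + 11*q - 1/4*r**3 + 1/4*r**2 + 8*r - 8 to the basis.

The other S-polynomials (S(f_1,k_3), S(f_2,k_3)) all reduce to 0 modulo the current basis, so we have a Gröbner basis.
Inter-reduce: drop elements whose leading term is divisible by another's, tail-reduce, and make monic.
Reduced Gröbner basis: {p*q - 8*q - 1/4*r**2 + 8, p*r - p + 3*q**2 - 2*r - 3, q**3 + 2*q*r - 11/3*q + 1/12*r**3 - 1/12*r**2 - 8/3*r + 8/3}.
Label its elements g_1 = p*q - 8*q - 1/4*r**2 + 8, g_2 = p*r - p + 3*q**2 - 2*r - 3, g_3 = q**3 + 2*q*r - 11/3*q + 1/12*r**3 - 1/12*r**2 - 8/3*r + 8/3.

Reduce h = -1/3*p*q - 7*p*r + 7*p - 21*q**2 + 8/3*q + 1/12*r**2 + 14*r + 55/3 modulo G:
  leading term p*q: subtract (-1/3)·g_1 from -1/3*p*q - 7*p*r + 7*p - 21*q**2 + 8/3*q + 1/12*r**2 + 14*r + 55/3 → -7*p*r + 7*p - 21*q**2 + 14*r + 21
  leading term p*r: subtract (-7)·g_2 from -7*p*r + 7*p - 21*q**2 + 14*r + 21 → 0
  normal form = 0.
Since the normal form is 0, h ∈ I.

-1/3*p*q - 7*p*r + 7*p - 21*q**2 + 8/3*q + 1/12*r**2 + 14*r + 55/3 lies in I (it reduces to 0).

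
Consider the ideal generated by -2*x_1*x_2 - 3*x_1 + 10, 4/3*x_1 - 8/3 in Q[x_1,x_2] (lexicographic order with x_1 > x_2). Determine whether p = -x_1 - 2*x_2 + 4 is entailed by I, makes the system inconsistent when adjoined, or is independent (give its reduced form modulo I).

-x_1 - 2*x_2 + 4 lies in I (it reduces to 0).

First compute the reduced Gröbner basis of I by Buchberger's algorithm.
f_1 = -2*x_1*x_2 - 3*x_1 + 10, LT = x_1*x_2.
f_2 = 4/3*x_1 - 8/3, LT = x_1.

S(f_1,f_2): lcm = x_1*x_2. S = 3/2*x_1 + 2*x_2 - 5.
  leading term x_1: subtract (9/8)·f_2 from 3/2*x_1 + 2*x_2 - 5 → 2*x_2 - 2
  leading term x_2: no divisor's leading term divides it; move 2*x_2 to the remainder.
  leading term 1: no divisor's leading term divides it; move -2 to the remainder.
  remainder 2*x_2 - 2 ≠ 0; add h_3 = 2*x_2 - 2 to the basis.

The other S-polynomials (S(f_1,h_3), S(f_2,h_3)) all reduce to 0 modulo the current basis, so we have a Gröbner basis.
Inter-reduce: drop elements whose leading term is divisible by another's, tail-reduce, and make monic.
Reduced Gröbner basis: {x_1 - 2, x_2 - 1}.
Label its elements g_1 = x_1 - 2, g_2 = x_2 - 1.

Reduce p = -x_1 - 2*x_2 + 4 modulo G:
  leading term x_1: subtract (-1)·g_1 from -x_1 - 2*x_2 + 4 → -2*x_2 + 2
  leading term x_2: subtract (-2)·g_2 from -2*x_2 + 2 → 0
  normal form = 0.
Since the normal form is 0, p ∈ I.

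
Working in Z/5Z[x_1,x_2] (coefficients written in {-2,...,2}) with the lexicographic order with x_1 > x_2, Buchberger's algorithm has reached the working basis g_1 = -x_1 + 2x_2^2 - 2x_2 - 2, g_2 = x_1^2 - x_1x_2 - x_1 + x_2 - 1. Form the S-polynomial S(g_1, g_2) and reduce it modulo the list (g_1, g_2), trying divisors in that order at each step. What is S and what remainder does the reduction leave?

S(g_1, g_2) = -2x_1x_2^2 - 2x_1x_2 - 2x_1 - x_2 + 1; remainder on division = x_2^4 - x_2^2 + 2x_2.

lcm(LM(g_1), LM(g_2)) = x_1^2.
S = (lcm/LT(g_1))·g_1 − (lcm/LT(g_2))·g_2 = -2x_1x_2^2 - 2x_1x_2 - 2x_1 - x_2 + 1.
Reduce S modulo (g_1, g_2) in that order:
  leading term x_1x_2^2: subtract (2x_2^2)·g_1 from -2x_1x_2^2 - 2x_1x_2 - 2x_1 - x_2 + 1 → -2x_1x_2 - 2x_1 + x_2^4 - x_2^3 - x_2^2 - x_2 + 1
  leading term x_1x_2: subtract (2x_2)·g_1 from -2x_1x_2 - 2x_1 + x_2^4 - x_2^3 - x_2^2 - x_2 + 1 → -2x_1 + x_2^4 - 2x_2^2 - 2x_2 + 1
  leading term x_1: subtract (2)·g_1 from -2x_1 + x_2^4 - 2x_2^2 - 2x_2 + 1 → x_2^4 - x_2^2 + 2x_2
  leading term x_2^4: no divisor's leading term divides it; move x_2^4 to the remainder.
  leading term x_2^2: no divisor's leading term divides it; move -x_2^2 to the remainder.
  leading term x_2: no divisor's leading term divides it; move 2x_2 to the remainder.
The remainder x_2^4 - x_2^2 + 2x_2 is nonzero, so it would be added as the next basis element.
This is the inner loop of Buchberger's algorithm — each nonzero remainder becomes a new basis element.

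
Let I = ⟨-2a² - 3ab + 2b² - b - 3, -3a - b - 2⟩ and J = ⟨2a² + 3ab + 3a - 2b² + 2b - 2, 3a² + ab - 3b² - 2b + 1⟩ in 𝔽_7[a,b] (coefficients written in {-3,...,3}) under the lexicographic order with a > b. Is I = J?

Equality of ideals is decidable: compute both reduced Gröbner bases (unique for the ordering) and check whether they agree.
Buchberger on the first generating set:
f_1 = -2a² - 3ab + 2b² - b - 3, LT = a².
f_2 = -3a - b - 2, LT = a.

S(f_1,f_2): lcm = a². S = -3a - b² - 3b - 2.
  leading term a: subtract (1)·f_2 from -3a - b² - 3b - 2 → -b² - 2b
  leading term b²: no divisor's leading term divides it; move -b² to the remainder.
  leading term b: no divisor's leading term divides it; move -2b to the remainder.
  remainder -b² - 2b ≠ 0; add g_3 = -b² - 2b to the basis.

The other S-polynomials (S(f_1,g_3), S(f_2,g_3)) all reduce to 0 modulo the current basis, so we have a Gröbner basis.
Inter-reduce: drop elements whose leading term is divisible by another's, tail-reduce, and make monic.
Reduced Gröbner basis: {a - 2b + 3, b² + 2b}.

Buchberger on the second generating set:
h_1 = 2a² + 3ab + 3a - 2b² + 2b - 2, LT = a².
h_2 = 3a² + ab - 3b² - 2b + 1, LT = a².

S(h_1,h_2): lcm = a². S = -2a - 3b + 1.
  leading term a: no divisor's leading term divides it; move -2a to the remainder.
  leading term b: no divisor's leading term divides it; move -3b to the remainder.
  leading term 1: no divisor's leading term divides it; move 1 to the remainder.
  remainder -2a - 3b + 1 ≠ 0; add k_3 = -2a - 3b + 1 to the basis.

S(h_1,k_3): lcm = a². S = 2a - b² + b - 1.
  leading term a: subtract (-1)·k_3 from 2a - b² + b - 1 → -b² - 2b
  leading term b²: no divisor's leading term divides it; move -b² to the remainder.
  leading term b: no divisor's leading term divides it; move -2b to the remainder.
  remainder -b² - 2b ≠ 0; add k_4 = -b² - 2b to the basis.

The other S-polynomials (S(h_2,k_3), S(h_1,k_4), S(h_2,k_4), S(k_3,k_4)) all reduce to 0 modulo the current basis, so we have a Gröbner basis.
Inter-reduce: drop elements whose leading term is divisible by another's, tail-reduce, and make monic.
Reduced Gröbner basis: {a - 2b + 3, b² + 2b}.

The two bases agree; hence the ideals are identical.

Yes, the ideals are equal.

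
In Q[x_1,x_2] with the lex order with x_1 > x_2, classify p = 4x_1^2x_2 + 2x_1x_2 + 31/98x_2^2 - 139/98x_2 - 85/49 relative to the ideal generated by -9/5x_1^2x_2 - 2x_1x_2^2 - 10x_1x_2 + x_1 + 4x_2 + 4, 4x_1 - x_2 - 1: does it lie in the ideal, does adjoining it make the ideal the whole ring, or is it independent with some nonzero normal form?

First compute the reduced Gröbner basis of I by Buchberger's algorithm.
f_1 = -9/5x_1^2x_2 - 2x_1x_2^2 - 10x_1x_2 + x_1 + 4x_2 + 4, LT = x_1^2x_2.
f_2 = 4x_1 - x_2 - 1, LT = x_1.

S(f_1,f_2): lcm = x_1^2x_2. S = 49/36x_1x_2^2 + 209/36x_1x_2 - 5/9x_1 - 20/9x_2 - 20/9.
  reduce S modulo (f_1, f_2):
  remainder 49/144x_2^3 + 43/24x_2^2 - 131/144x_2 - 85/36 ≠ 0; add h_3 = 49/144x_2^3 + 43/24x_2^2 - 131/144x_2 - 85/36 to the basis.

The other S-polynomials (S(f_1,h_3), S(f_2,h_3)) all reduce to 0 modulo the current basis, so we have a Gröbner basis.
Inter-reduce: drop elements whose leading term is divisible by another's, tail-reduce, and make monic.
Reduced Gröbner basis: {x_1 - 1/4x_2 - 1/4, x_2^3 + 258/49x_2^2 - 131/49x_2 - 340/49}.
Label its elements g_1 = x_1 - 1/4x_2 - 1/4, g_2 = x_2^3 + 258/49x_2^2 - 131/49x_2 - 340/49.

Reduce p = 4x_1^2x_2 + 2x_1x_2 + 31/98x_2^2 - 139/98x_2 - 85/49 modulo G:
  leading term x_1^2x_2: subtract (4x_1x_2)·g_1 from 4x_1^2x_2 + 2x_1x_2 + 31/98x_2^2 - 139/98x_2 - 85/49 → x_1x_2^2 + 3x_1x_2 + 31/98x_2^2 - 139/98x_2 - 85/49
  leading term x_1x_2^2: subtract (x_2^2)·g_1 from x_1x_2^2 + 3x_1x_2 + 31/98x_2^2 - 139/98x_2 - 85/49 → 3x_1x_2 + 1/4x_2^3 + 111/196x_2^2 - 139/98x_2 - 85/49
  leading term x_1x_2: subtract (3x_2)·g_1 from 3x_1x_2 + 1/4x_2^3 + 111/196x_2^2 - 139/98x_2 - 85/49 → 1/4x_2^3 + 129/98x_2^2 - 131/196x_2 - 85/49
  leading term x_2^3: subtract (1/4)·g_2 from 1/4x_2^3 + 129/98x_2^2 - 131/196x_2 - 85/49 → 0
  normal form = 0.
Since the normal form is 0, p ∈ I.

Ideal membership is decidable via reduction modulo a Gröbner basis.

4x_1^2x_2 + 2x_1x_2 + 31/98x_2^2 - 139/98x_2 - 85/49 lies in I (it reduces to 0).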